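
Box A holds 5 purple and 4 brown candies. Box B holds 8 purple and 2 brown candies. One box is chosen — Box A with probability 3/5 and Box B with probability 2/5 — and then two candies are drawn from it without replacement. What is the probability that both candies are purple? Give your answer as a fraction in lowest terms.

From Box A: P(both purple) = (5/9)(4/8) = 5/18.
From Box B: P(both purple) = (8/10)(7/9) = 28/45.
Total probability = (3/5)(5/18) + (2/5)(28/45) = 187/450.

187/450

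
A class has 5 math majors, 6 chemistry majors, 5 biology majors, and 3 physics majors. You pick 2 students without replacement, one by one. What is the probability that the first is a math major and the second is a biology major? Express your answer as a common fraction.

25/342

Chain rule:
P = 5/19 × 5/18 = 25/342.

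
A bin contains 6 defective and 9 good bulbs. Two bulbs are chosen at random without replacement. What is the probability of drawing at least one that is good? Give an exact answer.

6/7

P(no good) = 6/15 × 5/14 = 30/210 = 1/7.
P(at least one) = 1 − 1/7 = 6/7.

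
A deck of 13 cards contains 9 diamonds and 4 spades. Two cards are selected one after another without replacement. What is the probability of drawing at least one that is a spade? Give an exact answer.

P(no spades) = 9/13 × 8/12 = 72/156 = 6/13.
P(at least one) = 1 − 6/13 = 7/13.

7/13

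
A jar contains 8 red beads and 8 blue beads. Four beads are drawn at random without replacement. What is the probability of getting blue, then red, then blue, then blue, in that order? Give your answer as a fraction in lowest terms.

Each draw changes the counts, so multiply the conditional probabilities along the sequence:
P = 8/16 × 8/15 × 7/14 × 6/13 = 2688/43680 = 4/65.

4/65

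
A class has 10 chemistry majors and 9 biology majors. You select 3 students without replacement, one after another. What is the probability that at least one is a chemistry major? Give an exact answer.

P(no chemistry majors) = 9/19 × 8/18 × 7/17 = 504/5814 = 28/323.
P(at least one) = 1 − 28/323 = 295/323.

295/323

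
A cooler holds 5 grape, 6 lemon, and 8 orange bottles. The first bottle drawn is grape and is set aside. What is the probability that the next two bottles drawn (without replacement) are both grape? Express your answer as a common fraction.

With the first bottle removed, 4 grape remain out of 18.
P = 4/18 × 3/17 = 12/306 = 2/51.

2/51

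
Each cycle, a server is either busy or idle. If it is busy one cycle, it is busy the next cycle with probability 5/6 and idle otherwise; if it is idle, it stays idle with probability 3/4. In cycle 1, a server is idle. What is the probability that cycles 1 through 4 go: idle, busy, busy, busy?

25/144

Cycle 1 is given. For each transition, use the conditional probability from the current state:
P(busy | idle) = 1/4; P(busy | busy) = 5/6; P(busy | busy) = 5/6.
P = 1/4 × 5/6 × 5/6 = 25/144.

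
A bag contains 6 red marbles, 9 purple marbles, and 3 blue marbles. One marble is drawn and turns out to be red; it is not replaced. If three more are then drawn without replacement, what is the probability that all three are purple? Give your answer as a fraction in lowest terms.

After the first draw, 9 of the remaining 17 marbles are purple.
P = 9/17 × 8/16 × 7/15 = 504/4080 = 21/170.

21/170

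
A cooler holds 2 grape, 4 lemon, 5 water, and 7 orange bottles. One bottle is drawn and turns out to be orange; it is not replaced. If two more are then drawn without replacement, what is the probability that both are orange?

With the first bottle removed, 6 orange remain out of 17.
P = 6/17 × 5/16 = 30/272 = 15/136.

15/136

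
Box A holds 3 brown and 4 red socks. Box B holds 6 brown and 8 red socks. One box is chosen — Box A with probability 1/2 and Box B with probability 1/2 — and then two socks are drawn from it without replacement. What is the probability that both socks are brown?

From Box A: P(both brown) = (3/7)(2/6) = 1/7.
From Box B: P(both brown) = (6/14)(5/13) = 15/91.
Total probability = (1/2)(1/7) + (1/2)(15/91) = 2/13.

2/13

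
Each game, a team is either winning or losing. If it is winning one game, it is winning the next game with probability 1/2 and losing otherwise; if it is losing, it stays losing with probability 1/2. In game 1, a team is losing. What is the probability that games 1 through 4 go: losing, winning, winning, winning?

Game 1 is given. For each transition, use the conditional probability from the current state:
P(winning | losing) = 1/2; P(winning | winning) = 1/2; P(winning | winning) = 1/2.
P = 1/2 × 1/2 × 1/2 = 1/8.

1/8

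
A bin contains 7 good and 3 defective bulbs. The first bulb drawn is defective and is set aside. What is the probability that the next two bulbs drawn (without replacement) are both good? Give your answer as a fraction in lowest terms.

After the first draw, 7 of the remaining 9 bulbs are good.
P = 7/9 × 6/8 = 42/72 = 7/12.

7/12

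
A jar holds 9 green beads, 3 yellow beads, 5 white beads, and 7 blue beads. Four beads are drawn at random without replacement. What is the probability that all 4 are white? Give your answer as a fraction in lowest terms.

P(all white) = 5/24 × 4/23 × 3/22 × 2/21 = 120/255024 = 5/10626.

5/10626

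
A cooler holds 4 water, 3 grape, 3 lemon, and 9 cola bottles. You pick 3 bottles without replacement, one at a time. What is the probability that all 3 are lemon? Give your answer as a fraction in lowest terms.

1/969

P(all lemon) = 3/19 × 2/18 × 1/17 = 6/5814 = 1/969.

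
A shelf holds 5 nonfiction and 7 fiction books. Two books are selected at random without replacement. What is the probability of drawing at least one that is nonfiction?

15/22

P(no nonfiction) = 7/12 × 6/11 = 42/132 = 7/22.
P(at least one) = 1 − 7/22 = 15/22.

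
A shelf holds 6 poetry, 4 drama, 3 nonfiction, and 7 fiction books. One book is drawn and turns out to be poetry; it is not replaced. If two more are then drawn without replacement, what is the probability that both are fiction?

7/57

After the first draw, 7 of the remaining 19 books are fiction.
P = 7/19 × 6/18 = 42/342 = 7/57.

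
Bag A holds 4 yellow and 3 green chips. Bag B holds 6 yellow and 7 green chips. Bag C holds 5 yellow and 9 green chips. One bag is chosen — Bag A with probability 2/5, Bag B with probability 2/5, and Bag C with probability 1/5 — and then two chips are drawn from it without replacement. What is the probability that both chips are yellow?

97/455

From Bag A: P(both yellow) = (4/7)(3/6) = 2/7.
From Bag B: P(both yellow) = (6/13)(5/12) = 5/26.
From Bag C: P(both yellow) = (5/14)(4/13) = 10/91.
Total probability = (2/5)(2/7) + (2/5)(5/26) + (1/5)(10/91) = 97/455.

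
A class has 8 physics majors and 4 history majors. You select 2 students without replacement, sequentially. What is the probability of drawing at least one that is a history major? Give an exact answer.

P(no history majors) = 8/12 × 7/11 = 56/132 = 14/33.
P(at least one) = 1 − 14/33 = 19/33.

19/33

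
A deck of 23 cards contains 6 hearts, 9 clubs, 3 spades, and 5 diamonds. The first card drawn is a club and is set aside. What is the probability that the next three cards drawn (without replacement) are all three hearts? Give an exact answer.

1/77

After the first draw, 6 of the remaining 22 cards are hearts.
P = 6/22 × 5/21 × 4/20 = 120/9240 = 1/77.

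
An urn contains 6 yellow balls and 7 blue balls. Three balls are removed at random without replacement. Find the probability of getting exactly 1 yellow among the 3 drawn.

One ordering (yellow drawn first) has probability 6/13 × 7/12 × 6/11 = 252/1716 = 21/143.
There are C(3,1) = 3 such orderings, each equally likely, so P = 3 × 21/143 = 63/143.

63/143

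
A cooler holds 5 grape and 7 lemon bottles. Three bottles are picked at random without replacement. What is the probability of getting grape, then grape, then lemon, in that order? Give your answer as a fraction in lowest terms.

Chain rule:
P = 5/12 × 4/11 × 7/10 = 140/1320 = 7/66.

7/66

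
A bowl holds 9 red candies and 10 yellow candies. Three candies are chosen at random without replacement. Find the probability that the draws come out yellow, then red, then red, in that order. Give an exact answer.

40/323

Each draw changes the counts, so multiply the conditional probabilities along the sequence:
P = 10/19 × 9/18 × 8/17 = 720/5814 = 40/323.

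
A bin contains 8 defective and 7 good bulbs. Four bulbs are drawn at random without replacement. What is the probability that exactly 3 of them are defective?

56/195

One ordering (defective drawn first) has probability 8/15 × 7/14 × 6/13 × 7/12 = 2352/32760 = 14/195.
There are C(4,3) = 4 such orderings, each equally likely, so P = 4 × 14/195 = 56/195.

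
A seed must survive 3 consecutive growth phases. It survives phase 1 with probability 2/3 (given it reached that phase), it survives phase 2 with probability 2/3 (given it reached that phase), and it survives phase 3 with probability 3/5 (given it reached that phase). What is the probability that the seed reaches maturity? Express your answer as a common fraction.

4/15

Each stage is reached only if all earlier stages succeed, so
P = 2/3 × 2/3 × 3/5 = 12/45 = 4/15.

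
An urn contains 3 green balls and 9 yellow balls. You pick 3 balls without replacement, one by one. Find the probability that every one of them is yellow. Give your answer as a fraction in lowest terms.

P(every draw is yellow) = 9/12 × 8/11 × 7/10 = 504/1320 = 21/55.

21/55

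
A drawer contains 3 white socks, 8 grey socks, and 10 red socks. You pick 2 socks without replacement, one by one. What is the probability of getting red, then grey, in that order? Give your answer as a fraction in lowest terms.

Multiply the probability of each draw given the previous ones:
P = 10/21 × 8/20 = 80/420 = 4/21.

4/21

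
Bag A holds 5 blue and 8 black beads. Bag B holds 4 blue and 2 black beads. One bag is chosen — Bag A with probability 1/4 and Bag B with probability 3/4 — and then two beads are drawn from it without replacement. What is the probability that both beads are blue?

259/780

From Bag A: P(both blue) = (5/13)(4/12) = 5/39.
From Bag B: P(both blue) = (4/6)(3/5) = 2/5.
Total probability = (1/4)(5/39) + (3/4)(2/5) = 259/780.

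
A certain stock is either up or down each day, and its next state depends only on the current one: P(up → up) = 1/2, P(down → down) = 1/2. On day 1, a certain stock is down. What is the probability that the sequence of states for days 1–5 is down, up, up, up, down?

Day 1 is given. For each transition, use the conditional probability from the current state:
P(up | down) = 1/2; P(up | up) = 1/2; P(up | up) = 1/2; P(down | up) = 1/2.
P = 1/2 × 1/2 × 1/2 × 1/2 = 1/16.

1/16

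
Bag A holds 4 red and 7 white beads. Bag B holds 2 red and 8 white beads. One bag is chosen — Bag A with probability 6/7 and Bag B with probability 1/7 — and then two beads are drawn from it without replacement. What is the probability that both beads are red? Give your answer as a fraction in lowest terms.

67/693

From Bag A: P(both red) = (4/11)(3/10) = 6/55.
From Bag B: P(both red) = (2/10)(1/9) = 1/45.
Total probability = (6/7)(6/55) + (1/7)(1/45) = 67/693.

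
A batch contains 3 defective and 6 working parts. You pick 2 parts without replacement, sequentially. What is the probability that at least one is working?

11/12

P(no working) = 3/9 × 2/8 = 6/72 = 1/12.
P(at least one) = 1 − 1/12 = 11/12.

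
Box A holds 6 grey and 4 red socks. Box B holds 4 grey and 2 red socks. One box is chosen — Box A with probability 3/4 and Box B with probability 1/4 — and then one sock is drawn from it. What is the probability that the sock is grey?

37/60

From Box A: P(grey) = 6/10.
From Box B: P(grey) = 4/6.
Total probability = (3/4)(6/10) + (1/4)(4/6) = 37/60.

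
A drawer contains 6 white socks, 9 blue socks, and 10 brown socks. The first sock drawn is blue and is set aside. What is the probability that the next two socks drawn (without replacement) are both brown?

15/92

With the first sock removed, 10 brown remain out of 24.
P = 10/24 × 9/23 = 90/552 = 15/92.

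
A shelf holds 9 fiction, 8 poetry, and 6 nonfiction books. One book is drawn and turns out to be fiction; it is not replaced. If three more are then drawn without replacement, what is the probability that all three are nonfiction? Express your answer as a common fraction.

1/77

With the first book removed, 6 nonfiction remain out of 22.
P = 6/22 × 5/21 × 4/20 = 120/9240 = 1/77.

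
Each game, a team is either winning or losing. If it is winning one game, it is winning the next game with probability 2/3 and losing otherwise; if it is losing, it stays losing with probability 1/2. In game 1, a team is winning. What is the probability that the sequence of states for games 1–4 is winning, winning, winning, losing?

4/27

Game 1 is given. For each transition, use the conditional probability from the current state:
P(winning | winning) = 2/3; P(winning | winning) = 2/3; P(losing | winning) = 1/3.
P = 2/3 × 2/3 × 1/3 = 4/27.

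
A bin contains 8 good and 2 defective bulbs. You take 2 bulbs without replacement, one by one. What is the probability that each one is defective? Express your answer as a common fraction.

P(all defective) = 2/10 × 1/9 = 2/90 = 1/45.

1/45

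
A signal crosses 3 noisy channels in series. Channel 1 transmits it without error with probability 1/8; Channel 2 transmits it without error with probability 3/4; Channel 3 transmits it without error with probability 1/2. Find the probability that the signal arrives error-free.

Each stage is reached only if all earlier stages succeed, so
P = 1/8 × 3/4 × 1/2 = 3/64.

3/64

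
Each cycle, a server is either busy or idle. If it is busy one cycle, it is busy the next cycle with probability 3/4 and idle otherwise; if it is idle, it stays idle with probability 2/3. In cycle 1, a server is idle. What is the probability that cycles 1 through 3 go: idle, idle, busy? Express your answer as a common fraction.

2/9

Cycle 1 is given. For each transition, use the conditional probability from the current state:
P(idle | idle) = 2/3; P(busy | idle) = 1/3.
P = 2/3 × 1/3 = 2/9.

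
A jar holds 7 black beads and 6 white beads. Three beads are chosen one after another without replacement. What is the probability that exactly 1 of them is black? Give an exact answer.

One ordering (black drawn first) has probability 7/13 × 6/12 × 5/11 = 210/1716 = 35/286.
There are C(3,1) = 3 such orderings, each equally likely, so P = 3 × 35/286 = 105/286.

105/286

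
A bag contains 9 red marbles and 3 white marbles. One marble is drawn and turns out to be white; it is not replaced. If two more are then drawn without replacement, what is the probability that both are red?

36/55

With the first marble removed, 9 red remain out of 11.
P = 9/11 × 8/10 = 72/110 = 36/55.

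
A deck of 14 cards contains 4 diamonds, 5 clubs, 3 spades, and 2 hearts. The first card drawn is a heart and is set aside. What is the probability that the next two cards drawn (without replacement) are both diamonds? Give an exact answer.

1/13

After the first draw, 4 of the remaining 13 cards are diamonds.
P = 4/13 × 3/12 = 12/156 = 1/13.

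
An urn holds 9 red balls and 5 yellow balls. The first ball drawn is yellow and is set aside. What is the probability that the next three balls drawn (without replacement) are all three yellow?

After the first draw, 4 of the remaining 13 balls are yellow.
P = 4/13 × 3/12 × 2/11 = 24/1716 = 2/143.

2/143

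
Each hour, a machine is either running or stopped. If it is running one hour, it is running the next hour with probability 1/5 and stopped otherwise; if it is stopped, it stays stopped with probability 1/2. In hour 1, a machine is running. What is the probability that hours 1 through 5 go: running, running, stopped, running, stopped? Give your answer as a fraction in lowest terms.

Hour 1 is given. For each transition, use the conditional probability from the current state:
P(running | running) = 1/5; P(stopped | running) = 4/5; P(running | stopped) = 1/2; P(stopped | running) = 4/5.
P = 1/5 × 4/5 × 1/2 × 4/5 = 16/250 = 8/125.

8/125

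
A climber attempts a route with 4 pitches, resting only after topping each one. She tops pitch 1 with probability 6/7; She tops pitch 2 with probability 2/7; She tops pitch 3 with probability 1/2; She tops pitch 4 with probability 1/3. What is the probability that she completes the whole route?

Each stage is reached only if all earlier stages succeed, so
P = 6/7 × 2/7 × 1/2 × 1/3 = 12/294 = 2/49.

2/49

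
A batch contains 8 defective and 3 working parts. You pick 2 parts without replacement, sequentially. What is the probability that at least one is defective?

52/55

P(no defective) = 3/11 × 2/10 = 6/110 = 3/55.
P(at least one) = 1 − 3/55 = 52/55.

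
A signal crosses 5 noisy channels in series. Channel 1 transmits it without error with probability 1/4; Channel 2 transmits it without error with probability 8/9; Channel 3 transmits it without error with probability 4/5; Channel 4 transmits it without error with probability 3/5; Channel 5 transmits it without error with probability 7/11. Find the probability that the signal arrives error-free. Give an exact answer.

56/825

Each stage is reached only if all earlier stages succeed, so
P = 1/4 × 8/9 × 4/5 × 3/5 × 7/11 = 672/9900 = 56/825.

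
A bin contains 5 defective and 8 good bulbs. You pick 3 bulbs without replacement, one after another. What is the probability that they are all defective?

5/143

P(all defective) = 5/13 × 4/12 × 3/11 = 60/1716 = 5/143.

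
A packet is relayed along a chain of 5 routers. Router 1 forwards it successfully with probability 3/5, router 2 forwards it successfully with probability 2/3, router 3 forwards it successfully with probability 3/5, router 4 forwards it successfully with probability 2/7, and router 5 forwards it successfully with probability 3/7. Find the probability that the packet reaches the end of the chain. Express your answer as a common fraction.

36/1225

Multiplying along the chain,
P = 3/5 × 2/3 × 3/5 × 2/7 × 3/7 = 108/3675 = 36/1225.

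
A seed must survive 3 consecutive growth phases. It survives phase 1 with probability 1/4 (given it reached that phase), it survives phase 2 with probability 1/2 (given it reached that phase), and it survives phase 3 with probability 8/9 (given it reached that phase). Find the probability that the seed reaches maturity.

Each stage is reached only if all earlier stages succeed, so
P = 1/4 × 1/2 × 8/9 = 8/72 = 1/9.

1/9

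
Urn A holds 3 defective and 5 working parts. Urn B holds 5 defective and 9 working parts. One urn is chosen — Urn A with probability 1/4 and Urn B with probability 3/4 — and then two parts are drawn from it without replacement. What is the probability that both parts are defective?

From Urn A: P(both defective) = (3/8)(2/7) = 3/28.
From Urn B: P(both defective) = (5/14)(4/13) = 10/91.
Total probability = (1/4)(3/28) + (3/4)(10/91) = 159/1456.

159/1456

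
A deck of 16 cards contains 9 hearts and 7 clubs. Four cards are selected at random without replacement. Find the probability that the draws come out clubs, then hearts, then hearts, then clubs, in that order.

Multiply the probability of each draw given the previous ones:
P = 7/16 × 9/15 × 8/14 × 6/13 = 3024/43680 = 9/130.

9/130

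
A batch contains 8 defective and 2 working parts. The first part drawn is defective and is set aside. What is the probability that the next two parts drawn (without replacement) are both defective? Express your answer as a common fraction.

After the first draw, 7 of the remaining 9 parts are defective.
P = 7/9 × 6/8 = 42/72 = 7/12.

7/12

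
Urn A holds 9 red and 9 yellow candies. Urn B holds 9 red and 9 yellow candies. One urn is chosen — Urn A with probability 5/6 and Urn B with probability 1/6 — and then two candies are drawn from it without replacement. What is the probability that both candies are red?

4/17

From Urn A: P(both red) = (9/18)(8/17) = 4/17.
From Urn B: P(both red) = (9/18)(8/17) = 4/17.
Total probability = (5/6)(4/17) + (1/6)(4/17) = 4/17.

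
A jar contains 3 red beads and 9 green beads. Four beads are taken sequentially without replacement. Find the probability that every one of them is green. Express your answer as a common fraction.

P(all green) = 9/12 × 8/11 × 7/10 × 6/9 = 3024/11880 = 14/55.

14/55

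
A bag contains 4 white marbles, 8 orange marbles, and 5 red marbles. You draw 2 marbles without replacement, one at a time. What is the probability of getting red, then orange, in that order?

Each draw changes the counts, so multiply the conditional probabilities along the sequence:
P = 5/17 × 8/16 = 40/272 = 5/34.

5/34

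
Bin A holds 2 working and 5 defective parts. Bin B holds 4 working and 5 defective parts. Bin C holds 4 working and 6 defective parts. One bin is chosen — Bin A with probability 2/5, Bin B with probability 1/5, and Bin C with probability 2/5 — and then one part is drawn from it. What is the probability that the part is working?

572/1575

From Bin A: P(working) = 2/7.
From Bin B: P(working) = 4/9.
From Bin C: P(working) = 4/10.
Total probability = (2/5)(2/7) + (1/5)(4/9) + (2/5)(4/10) = 572/1575.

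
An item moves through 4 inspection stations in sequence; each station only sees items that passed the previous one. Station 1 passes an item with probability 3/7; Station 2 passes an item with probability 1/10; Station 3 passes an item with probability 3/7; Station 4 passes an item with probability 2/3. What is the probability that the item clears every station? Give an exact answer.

Each stage is reached only if all earlier stages succeed, so
P = 3/7 × 1/10 × 3/7 × 2/3 = 18/1470 = 3/245.

3/245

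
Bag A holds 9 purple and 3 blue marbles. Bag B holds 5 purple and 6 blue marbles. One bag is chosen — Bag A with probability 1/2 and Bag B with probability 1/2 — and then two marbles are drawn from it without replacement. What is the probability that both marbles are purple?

From Bag A: P(both purple) = (9/12)(8/11) = 6/11.
From Bag B: P(both purple) = (5/11)(4/10) = 2/11.
Total probability = (1/2)(6/11) + (1/2)(2/11) = 4/11.

4/11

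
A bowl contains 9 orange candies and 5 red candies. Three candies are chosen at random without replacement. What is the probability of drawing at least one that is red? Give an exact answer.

10/13

P(no red) = 9/14 × 8/13 × 7/12 = 504/2184 = 3/13.
P(at least one) = 1 − 3/13 = 10/13.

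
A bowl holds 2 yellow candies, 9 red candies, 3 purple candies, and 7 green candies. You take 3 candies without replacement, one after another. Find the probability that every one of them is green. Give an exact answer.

1/38

P(all green) = 7/21 × 6/20 × 5/19 = 210/7980 = 1/38.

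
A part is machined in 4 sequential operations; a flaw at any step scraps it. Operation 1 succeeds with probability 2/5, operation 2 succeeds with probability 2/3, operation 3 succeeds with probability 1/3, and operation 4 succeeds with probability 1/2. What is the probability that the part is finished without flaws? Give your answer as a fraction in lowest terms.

The events are sequential, so multiply the conditional probabilities:
P = 2/5 × 2/3 × 1/3 × 1/2 = 4/90 = 2/45.

2/45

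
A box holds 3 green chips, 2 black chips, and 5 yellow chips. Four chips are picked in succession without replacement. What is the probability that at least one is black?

2/3

P(no black) = 8/10 × 7/9 × 6/8 × 5/7 = 1680/5040 = 1/3.
P(at least one) = 1 − 1/3 = 2/3.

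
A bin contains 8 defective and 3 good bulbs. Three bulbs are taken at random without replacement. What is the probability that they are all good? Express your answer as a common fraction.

1/165

P(all good) = 3/11 × 2/10 × 1/9 = 6/990 = 1/165.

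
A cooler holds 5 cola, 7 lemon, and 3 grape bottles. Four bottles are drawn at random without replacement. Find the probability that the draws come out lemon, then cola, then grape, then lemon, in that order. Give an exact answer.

Multiply the probability of each draw given the previous ones:
P = 7/15 × 5/14 × 3/13 × 6/12 = 630/32760 = 1/52.

1/52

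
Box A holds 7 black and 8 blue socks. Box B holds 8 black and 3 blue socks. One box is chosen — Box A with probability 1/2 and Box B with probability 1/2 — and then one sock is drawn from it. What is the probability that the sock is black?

197/330

From Box A: P(black) = 7/15.
From Box B: P(black) = 8/11.
Total probability = (1/2)(7/15) + (1/2)(8/11) = 197/330.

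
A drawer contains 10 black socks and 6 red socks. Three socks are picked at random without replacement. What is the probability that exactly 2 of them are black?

27/56

One ordering (black drawn first) has probability 10/16 × 9/15 × 6/14 = 540/3360 = 9/56.
There are C(3,2) = 3 such orderings, each equally likely, so P = 3 × 9/56 = 27/56.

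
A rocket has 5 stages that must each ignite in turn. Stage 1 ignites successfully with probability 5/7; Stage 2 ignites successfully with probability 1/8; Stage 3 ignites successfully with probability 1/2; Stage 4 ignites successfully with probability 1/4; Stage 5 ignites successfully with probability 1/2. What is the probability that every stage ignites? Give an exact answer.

The events are sequential, so multiply the conditional probabilities:
P = 5/7 × 1/8 × 1/2 × 1/4 × 1/2 = 5/896.

5/896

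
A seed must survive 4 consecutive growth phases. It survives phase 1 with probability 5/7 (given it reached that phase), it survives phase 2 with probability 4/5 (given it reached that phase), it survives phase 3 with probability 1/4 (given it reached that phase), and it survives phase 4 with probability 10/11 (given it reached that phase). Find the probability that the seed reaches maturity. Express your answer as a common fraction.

The events are sequential, so multiply the conditional probabilities:
P = 5/7 × 4/5 × 1/4 × 10/11 = 200/1540 = 10/77.

10/77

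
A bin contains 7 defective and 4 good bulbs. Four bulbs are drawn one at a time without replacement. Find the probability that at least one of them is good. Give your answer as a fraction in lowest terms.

59/66

P(no good) = 7/11 × 6/10 × 5/9 × 4/8 = 840/7920 = 7/66.
P(at least one) = 1 − 7/66 = 59/66.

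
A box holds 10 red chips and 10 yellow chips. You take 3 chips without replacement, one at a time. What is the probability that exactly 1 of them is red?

One ordering (red drawn first) has probability 10/20 × 10/19 × 9/18 = 900/6840 = 5/38.
There are C(3,1) = 3 such orderings, each equally likely, so P = 3 × 5/38 = 15/38.

15/38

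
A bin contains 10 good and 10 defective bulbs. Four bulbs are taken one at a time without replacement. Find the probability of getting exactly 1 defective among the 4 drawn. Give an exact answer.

One ordering (defective drawn first) has probability 10/20 × 10/19 × 9/18 × 8/17 = 7200/116280 = 20/323.
There are C(4,1) = 4 such orderings, each equally likely, so P = 4 × 20/323 = 80/323.

80/323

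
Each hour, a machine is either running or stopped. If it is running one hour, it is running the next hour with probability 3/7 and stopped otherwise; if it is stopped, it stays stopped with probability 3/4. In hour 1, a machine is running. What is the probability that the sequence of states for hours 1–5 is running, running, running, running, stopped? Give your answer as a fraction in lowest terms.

108/2401

Hour 1 is given. For each transition, use the conditional probability from the current state:
P(running | running) = 3/7; P(running | running) = 3/7; P(running | running) = 3/7; P(stopped | running) = 4/7.
P = 3/7 × 3/7 × 3/7 × 4/7 = 108/2401.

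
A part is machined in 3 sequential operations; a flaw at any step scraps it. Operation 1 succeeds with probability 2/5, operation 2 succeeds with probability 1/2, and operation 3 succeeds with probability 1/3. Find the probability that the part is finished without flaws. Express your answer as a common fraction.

1/15

Multiplying along the chain,
P = 2/5 × 1/2 × 1/3 = 2/30 = 1/15.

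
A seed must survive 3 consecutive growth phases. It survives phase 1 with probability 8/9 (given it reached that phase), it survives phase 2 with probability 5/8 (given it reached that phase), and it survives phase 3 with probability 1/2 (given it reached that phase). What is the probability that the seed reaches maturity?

5/18

Multiplying along the chain,
P = 8/9 × 5/8 × 1/2 = 40/144 = 5/18.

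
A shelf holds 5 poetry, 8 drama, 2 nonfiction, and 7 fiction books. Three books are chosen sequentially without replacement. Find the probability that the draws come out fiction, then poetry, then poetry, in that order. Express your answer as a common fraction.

1/66

Chain rule:
P = 7/22 × 5/21 × 4/20 = 140/9240 = 1/66.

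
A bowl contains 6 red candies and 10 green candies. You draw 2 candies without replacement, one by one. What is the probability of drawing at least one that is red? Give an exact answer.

5/8

P(no red) = 10/16 × 9/15 = 90/240 = 3/8.
P(at least one) = 1 − 3/8 = 5/8.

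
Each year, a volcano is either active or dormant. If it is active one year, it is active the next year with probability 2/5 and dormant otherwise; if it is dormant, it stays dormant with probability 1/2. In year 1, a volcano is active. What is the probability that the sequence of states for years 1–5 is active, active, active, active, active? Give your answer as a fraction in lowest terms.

16/625

Year 1 is given. For each transition, use the conditional probability from the current state:
P(active | active) = 2/5; P(active | active) = 2/5; P(active | active) = 2/5; P(active | active) = 2/5.
P = 2/5 × 2/5 × 2/5 × 2/5 = 16/625.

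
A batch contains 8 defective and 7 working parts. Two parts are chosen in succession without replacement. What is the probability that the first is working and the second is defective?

Multiply the probability of each draw given the previous ones:
P = 7/15 × 8/14 = 56/210 = 4/15.

4/15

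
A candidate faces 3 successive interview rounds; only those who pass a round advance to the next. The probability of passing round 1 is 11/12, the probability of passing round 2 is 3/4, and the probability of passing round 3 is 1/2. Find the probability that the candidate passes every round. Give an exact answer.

11/32

Multiplying along the chain,
P = 11/12 × 3/4 × 1/2 = 33/96 = 11/32.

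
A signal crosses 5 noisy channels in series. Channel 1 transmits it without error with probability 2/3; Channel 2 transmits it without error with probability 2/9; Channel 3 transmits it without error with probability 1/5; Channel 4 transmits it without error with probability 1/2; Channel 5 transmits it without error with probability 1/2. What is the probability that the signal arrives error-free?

The events are sequential, so multiply the conditional probabilities:
P = 2/3 × 2/9 × 1/5 × 1/2 × 1/2 = 4/540 = 1/135.

1/135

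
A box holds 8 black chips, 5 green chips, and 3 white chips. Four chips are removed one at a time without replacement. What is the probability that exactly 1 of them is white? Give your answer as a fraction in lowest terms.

One ordering (white drawn first) has probability 3/16 × 13/15 × 12/14 × 11/13 = 5148/43680 = 33/280.
There are C(4,1) = 4 such orderings, each equally likely, so P = 4 × 33/280 = 33/70.

33/70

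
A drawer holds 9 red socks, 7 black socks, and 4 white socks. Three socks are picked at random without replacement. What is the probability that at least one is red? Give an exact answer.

P(no red) = 11/20 × 10/19 × 9/18 = 990/6840 = 11/76.
P(at least one) = 1 − 11/76 = 65/76.

65/76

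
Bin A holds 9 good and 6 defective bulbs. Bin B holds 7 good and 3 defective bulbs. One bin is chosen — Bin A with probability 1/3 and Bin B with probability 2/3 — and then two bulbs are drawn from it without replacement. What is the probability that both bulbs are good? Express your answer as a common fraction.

From Bin A: P(both good) = (9/15)(8/14) = 12/35.
From Bin B: P(both good) = (7/10)(6/9) = 7/15.
Total probability = (1/3)(12/35) + (2/3)(7/15) = 134/315.

134/315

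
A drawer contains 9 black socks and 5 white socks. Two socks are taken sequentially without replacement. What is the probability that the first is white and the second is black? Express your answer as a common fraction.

Chain rule:
P = 5/14 × 9/13 = 45/182.

45/182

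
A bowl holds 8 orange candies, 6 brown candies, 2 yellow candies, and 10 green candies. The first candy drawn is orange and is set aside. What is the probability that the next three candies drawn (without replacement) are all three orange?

With the first candy removed, 7 orange remain out of 25.
P = 7/25 × 6/24 × 5/23 = 210/13800 = 7/460.

7/460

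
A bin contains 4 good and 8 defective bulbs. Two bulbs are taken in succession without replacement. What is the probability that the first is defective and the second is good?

8/33

Each draw changes the counts, so multiply the conditional probabilities along the sequence:
P = 8/12 × 4/11 = 32/132 = 8/33.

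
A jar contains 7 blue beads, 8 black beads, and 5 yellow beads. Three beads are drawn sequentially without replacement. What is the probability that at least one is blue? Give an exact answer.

427/570

P(no blue) = 13/20 × 12/19 × 11/18 = 1716/6840 = 143/570.
P(at least one) = 1 − 143/570 = 427/570.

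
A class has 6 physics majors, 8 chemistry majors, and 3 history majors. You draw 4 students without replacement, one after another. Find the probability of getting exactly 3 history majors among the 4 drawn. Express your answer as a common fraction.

1/170

One ordering (history majors drawn first) has probability 3/17 × 2/16 × 1/15 × 14/14 = 84/57120 = 1/680.
There are C(4,3) = 4 such orderings, each equally likely, so P = 4 × 1/680 = 1/170.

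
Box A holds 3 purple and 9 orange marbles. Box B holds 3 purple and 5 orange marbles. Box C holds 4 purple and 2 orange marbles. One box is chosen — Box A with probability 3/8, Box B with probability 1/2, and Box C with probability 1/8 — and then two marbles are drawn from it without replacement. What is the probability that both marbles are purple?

From Box A: P(both purple) = (3/12)(2/11) = 1/22.
From Box B: P(both purple) = (3/8)(2/7) = 3/28.
From Box C: P(both purple) = (4/6)(3/5) = 2/5.
Total probability = (3/8)(1/22) + (1/2)(3/28) + (1/8)(2/5) = 743/6160.

743/6160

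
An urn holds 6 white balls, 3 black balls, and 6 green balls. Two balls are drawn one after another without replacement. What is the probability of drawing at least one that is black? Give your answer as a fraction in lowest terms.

P(no black) = 12/15 × 11/14 = 132/210 = 22/35.
P(at least one) = 1 − 22/35 = 13/35.

13/35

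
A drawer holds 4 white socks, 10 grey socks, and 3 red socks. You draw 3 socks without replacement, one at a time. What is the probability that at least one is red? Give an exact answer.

79/170

P(no red) = 14/17 × 13/16 × 12/15 = 2184/4080 = 91/170.
P(at least one) = 1 − 91/170 = 79/170.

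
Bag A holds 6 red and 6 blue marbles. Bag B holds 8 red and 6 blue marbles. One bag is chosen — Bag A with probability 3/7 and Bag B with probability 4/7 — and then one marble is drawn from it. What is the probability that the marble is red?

From Bag A: P(red) = 6/12.
From Bag B: P(red) = 8/14.
Total probability = (3/7)(6/12) + (4/7)(8/14) = 53/98.

53/98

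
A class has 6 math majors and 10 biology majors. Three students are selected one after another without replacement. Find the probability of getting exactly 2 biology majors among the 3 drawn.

27/56

One ordering (biology majors drawn first) has probability 10/16 × 9/15 × 6/14 = 540/3360 = 9/56.
There are C(3,2) = 3 such orderings, each equally likely, so P = 3 × 9/56 = 27/56.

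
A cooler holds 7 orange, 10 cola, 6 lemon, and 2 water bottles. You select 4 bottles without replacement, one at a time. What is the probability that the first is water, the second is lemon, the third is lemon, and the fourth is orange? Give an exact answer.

7/5060

Multiply the probability of each draw given the previous ones:
P = 2/25 × 6/24 × 5/23 × 7/22 = 420/303600 = 7/5060.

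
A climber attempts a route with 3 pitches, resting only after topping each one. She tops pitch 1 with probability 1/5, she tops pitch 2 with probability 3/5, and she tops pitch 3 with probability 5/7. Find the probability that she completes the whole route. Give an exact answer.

3/35

Multiplying along the chain,
P = 1/5 × 3/5 × 5/7 = 15/175 = 3/35.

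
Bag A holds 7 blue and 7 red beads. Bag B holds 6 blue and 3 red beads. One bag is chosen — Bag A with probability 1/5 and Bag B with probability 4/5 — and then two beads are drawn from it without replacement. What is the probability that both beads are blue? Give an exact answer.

74/195

From Bag A: P(both blue) = (7/14)(6/13) = 3/13.
From Bag B: P(both blue) = (6/9)(5/8) = 5/12.
Total probability = (1/5)(3/13) + (4/5)(5/12) = 74/195.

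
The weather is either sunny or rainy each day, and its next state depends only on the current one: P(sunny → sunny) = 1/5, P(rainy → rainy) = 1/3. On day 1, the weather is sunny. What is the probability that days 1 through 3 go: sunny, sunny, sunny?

Day 1 is given. For each transition, use the conditional probability from the current state:
P(sunny | sunny) = 1/5; P(sunny | sunny) = 1/5.
P = 1/5 × 1/5 = 1/25.

1/25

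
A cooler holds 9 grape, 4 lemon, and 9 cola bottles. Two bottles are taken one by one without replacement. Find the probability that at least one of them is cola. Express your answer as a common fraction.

51/77

P(no cola) = 13/22 × 12/21 = 156/462 = 26/77.
P(at least one) = 1 − 26/77 = 51/77.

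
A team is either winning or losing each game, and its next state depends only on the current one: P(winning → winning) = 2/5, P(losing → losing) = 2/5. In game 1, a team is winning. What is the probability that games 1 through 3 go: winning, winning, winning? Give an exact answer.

4/25

Game 1 is given. For each transition, use the conditional probability from the current state:
P(winning | winning) = 2/5; P(winning | winning) = 2/5.
P = 2/5 × 2/5 = 4/25.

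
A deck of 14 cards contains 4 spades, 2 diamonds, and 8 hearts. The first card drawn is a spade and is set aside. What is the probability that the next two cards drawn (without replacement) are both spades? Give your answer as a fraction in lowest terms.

1/26

With the first card removed, 3 spades remain out of 13.
P = 3/13 × 2/12 = 6/156 = 1/26.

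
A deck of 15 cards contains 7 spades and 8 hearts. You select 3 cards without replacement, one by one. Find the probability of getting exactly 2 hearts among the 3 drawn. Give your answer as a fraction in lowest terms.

One ordering (hearts drawn first) has probability 8/15 × 7/14 × 7/13 = 392/2730 = 28/195.
There are C(3,2) = 3 such orderings, each equally likely, so P = 3 × 28/195 = 28/65.

28/65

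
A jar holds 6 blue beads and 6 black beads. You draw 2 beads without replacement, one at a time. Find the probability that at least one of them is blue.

17/22

P(no blue) = 6/12 × 5/11 = 30/132 = 5/22.
P(at least one) = 1 − 5/22 = 17/22.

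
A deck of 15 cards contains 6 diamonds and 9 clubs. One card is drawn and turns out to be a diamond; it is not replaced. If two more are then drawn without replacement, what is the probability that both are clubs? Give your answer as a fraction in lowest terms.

36/91

With the first card removed, 9 clubs remain out of 14.
P = 9/14 × 8/13 = 72/182 = 36/91.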